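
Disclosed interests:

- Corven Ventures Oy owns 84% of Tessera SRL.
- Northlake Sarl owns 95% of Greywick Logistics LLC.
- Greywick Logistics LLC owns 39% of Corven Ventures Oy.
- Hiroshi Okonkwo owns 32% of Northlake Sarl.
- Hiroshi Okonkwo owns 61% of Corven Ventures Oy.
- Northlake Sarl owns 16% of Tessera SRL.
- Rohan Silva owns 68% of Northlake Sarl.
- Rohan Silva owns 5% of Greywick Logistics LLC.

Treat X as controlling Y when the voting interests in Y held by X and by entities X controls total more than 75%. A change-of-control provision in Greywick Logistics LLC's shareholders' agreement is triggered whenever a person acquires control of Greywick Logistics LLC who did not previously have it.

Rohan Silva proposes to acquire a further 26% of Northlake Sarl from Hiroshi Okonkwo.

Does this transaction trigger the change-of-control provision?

Yes

The purchase adds only to Rohan's holdings (Hiroshi's stake shrinks), so Rohan is the only person who could newly come to control Greywick.
Rohan's largest direct stake is 68% in Northlake, which does not meet the threshold, so Rohan controls no company.
In Greywick, Rohan's side holds only 5%, not > 75%.
So before the transaction, Rohan does not control Greywick.
After the purchase, Rohan's direct stake in Northlake rises to 68% + 26% = 94%, and Hiroshi's stake falls to 6%.
Rohan holds 94% of Northlake, so Rohan controls Northlake.
Northlake and Rohan together hold 95% + 5% = 100% of Greywick, so Rohan controls Greywick.
Rohan did not control Greywick before and does after, so the clause is triggered.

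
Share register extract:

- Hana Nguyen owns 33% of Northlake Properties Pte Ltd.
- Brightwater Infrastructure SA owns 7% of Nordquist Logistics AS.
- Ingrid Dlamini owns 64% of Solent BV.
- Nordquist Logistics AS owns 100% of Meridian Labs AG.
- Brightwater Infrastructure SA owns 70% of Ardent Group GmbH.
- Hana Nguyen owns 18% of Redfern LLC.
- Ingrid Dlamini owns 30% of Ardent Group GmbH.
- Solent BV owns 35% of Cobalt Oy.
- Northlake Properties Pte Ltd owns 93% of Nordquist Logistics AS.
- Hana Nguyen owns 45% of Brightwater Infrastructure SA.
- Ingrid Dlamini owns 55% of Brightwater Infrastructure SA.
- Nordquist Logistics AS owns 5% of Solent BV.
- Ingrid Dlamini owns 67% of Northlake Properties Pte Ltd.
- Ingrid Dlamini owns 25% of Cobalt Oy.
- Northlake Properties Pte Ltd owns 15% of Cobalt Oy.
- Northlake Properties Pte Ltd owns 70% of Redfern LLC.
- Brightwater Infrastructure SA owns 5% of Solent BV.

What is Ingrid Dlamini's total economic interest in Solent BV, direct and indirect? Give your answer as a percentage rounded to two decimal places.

70.06%

Ingrid reaches Solent along 4 paths.
Via Brightwater: 55% × 5% = 2.75%.
Via Brightwater → Nordquist: 55% × 7% × 5% = 0.1925%.
Via Northlake → Nordquist: 67% × 93% × 5% = 3.1155%.
Direct stake: 64% = 64%.
Total: 2.75% + 0.1925% + 3.1155% + 64% = 70.058%.
Rounded: 70.06%.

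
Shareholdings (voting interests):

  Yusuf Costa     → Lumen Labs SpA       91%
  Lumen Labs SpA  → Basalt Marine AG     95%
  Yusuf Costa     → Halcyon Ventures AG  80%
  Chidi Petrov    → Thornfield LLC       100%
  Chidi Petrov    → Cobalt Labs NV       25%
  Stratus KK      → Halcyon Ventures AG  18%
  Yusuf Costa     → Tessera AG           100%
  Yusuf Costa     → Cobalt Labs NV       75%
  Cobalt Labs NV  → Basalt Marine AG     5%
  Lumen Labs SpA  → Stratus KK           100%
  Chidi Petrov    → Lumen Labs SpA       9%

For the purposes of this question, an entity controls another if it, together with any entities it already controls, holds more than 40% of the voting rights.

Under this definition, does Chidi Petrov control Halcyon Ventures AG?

Chidi holds 100% of Thornfield, so Chidi controls Thornfield.
Neither Chidi nor any entity Chidi controls holds any voting interest in Halcyon.
So Chidi does not control Halcyon.

No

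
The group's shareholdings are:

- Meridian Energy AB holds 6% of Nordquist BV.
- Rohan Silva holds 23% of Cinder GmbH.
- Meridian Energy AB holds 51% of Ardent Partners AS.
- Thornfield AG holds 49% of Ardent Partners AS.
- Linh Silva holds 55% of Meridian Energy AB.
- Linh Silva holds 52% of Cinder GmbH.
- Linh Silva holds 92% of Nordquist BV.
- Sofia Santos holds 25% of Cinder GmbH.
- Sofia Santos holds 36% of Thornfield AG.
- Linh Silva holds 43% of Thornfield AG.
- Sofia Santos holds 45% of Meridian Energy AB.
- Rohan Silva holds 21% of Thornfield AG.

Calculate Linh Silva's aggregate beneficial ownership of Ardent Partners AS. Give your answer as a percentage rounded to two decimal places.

Linh reaches Ardent along 2 paths.
Via Meridian: 55% × 51% = 28.05%.
Via Thornfield: 43% × 49% = 21.07%.
Total: 28.05% + 21.07% = 49.12%.

49.12%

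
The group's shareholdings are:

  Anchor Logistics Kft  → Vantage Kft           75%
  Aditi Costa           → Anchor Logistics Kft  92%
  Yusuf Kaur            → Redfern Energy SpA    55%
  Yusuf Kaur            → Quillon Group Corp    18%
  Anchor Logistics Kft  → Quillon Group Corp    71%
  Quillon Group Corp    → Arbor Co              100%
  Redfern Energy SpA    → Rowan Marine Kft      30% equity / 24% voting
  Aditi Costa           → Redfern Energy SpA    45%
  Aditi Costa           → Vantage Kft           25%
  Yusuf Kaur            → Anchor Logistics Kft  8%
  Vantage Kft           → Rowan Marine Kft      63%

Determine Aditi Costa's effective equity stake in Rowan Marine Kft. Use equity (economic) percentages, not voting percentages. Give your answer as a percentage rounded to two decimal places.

Aditi reaches Rowan along 3 paths.
Via Redfern: 45% × 30% = 13.5%.
Via Anchor → Vantage: 92% × 75% × 63% = 43.47%.
Via Vantage: 25% × 63% = 15.75%.
Total: 13.5% + 43.47% + 15.75% = 72.72%.

72.72%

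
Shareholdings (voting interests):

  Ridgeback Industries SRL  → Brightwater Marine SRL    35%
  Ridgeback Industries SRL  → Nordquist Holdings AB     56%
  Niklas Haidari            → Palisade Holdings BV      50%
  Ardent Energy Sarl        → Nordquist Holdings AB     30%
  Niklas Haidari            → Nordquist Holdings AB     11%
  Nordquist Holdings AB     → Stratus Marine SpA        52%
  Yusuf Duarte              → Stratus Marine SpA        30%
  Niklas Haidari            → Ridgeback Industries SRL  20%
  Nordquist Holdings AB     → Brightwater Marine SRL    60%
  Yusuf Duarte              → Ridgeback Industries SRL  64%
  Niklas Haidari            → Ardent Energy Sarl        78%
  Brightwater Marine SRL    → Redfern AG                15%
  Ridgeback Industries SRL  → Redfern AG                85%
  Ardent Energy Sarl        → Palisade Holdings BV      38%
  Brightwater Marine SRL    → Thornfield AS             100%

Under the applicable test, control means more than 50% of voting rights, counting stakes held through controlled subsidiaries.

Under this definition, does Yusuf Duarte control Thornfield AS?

Yusuf holds 64% of Ridgeback, so Yusuf controls Ridgeback.
Ridgeback holds 56% of Nordquist, so Yusuf controls Nordquist.
Ridgeback and Nordquist together hold 35% + 60% = 95% of Brightwater, so Yusuf controls Brightwater.
Brightwater holds 100% of Thornfield, so Yusuf controls Thornfield.

Yes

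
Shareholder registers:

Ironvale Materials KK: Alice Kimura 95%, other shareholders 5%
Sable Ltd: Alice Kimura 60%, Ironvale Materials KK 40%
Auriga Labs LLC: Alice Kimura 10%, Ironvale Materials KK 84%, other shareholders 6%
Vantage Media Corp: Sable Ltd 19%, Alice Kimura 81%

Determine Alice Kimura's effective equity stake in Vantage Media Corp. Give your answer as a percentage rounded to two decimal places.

Alice reaches Vantage along 3 paths.
Via Sable: 60% × 19% = 11.4%.
Via Ironvale → Sable: 95% × 40% × 19% = 7.22%.
Direct stake: 81% = 81%.
Total: 11.4% + 7.22% + 81% = 99.62%.

99.62%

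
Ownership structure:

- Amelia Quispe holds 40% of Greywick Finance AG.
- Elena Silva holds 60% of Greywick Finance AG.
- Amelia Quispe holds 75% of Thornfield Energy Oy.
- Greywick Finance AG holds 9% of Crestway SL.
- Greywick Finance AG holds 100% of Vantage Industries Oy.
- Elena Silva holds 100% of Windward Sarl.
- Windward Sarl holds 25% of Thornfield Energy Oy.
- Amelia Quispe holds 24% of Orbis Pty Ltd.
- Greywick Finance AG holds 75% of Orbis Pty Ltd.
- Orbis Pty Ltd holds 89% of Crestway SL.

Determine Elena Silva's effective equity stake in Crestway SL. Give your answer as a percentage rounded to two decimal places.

Elena reaches Crestway along 2 paths.
Via Greywick → Orbis: 60% × 75% × 89% = 40.05%.
Via Greywick: 60% × 9% = 5.4%.
Total: 40.05% + 5.4% = 45.45%.

45.45%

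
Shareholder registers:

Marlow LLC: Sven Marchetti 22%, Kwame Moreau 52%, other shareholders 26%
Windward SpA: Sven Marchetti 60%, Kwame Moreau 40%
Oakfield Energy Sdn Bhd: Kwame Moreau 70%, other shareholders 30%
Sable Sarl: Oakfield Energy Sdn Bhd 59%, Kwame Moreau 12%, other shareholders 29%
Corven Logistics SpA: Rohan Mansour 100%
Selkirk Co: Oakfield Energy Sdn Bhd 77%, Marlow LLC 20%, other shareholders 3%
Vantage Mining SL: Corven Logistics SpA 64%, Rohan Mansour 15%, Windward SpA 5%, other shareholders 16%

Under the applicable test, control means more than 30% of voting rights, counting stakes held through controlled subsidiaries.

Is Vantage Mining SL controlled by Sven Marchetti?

No

Sven holds 60% of Windward, so Sven controls Windward.
In Vantage, Sven's side holds only 5%, not > 30%.
So Sven does not control Vantage.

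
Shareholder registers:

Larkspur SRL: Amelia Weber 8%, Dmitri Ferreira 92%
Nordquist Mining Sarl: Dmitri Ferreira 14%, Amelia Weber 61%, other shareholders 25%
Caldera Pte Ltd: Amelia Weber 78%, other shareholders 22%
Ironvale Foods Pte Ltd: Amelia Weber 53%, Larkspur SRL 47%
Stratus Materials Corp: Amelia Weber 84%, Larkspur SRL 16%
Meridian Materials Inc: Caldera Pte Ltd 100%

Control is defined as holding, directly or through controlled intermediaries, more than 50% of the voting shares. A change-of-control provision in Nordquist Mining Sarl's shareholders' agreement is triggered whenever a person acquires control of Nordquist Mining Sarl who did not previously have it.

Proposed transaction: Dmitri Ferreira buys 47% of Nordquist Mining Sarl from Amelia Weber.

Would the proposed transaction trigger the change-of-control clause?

The purchase adds only to Dmitri's holdings (Amelia's stake shrinks), so Dmitri is the only person who could newly come to control Nordquist.
Dmitri holds 92% of Larkspur, so Dmitri controls Larkspur.
In Nordquist, Dmitri's side holds only 14%, not > 50%.
So before the transaction, Dmitri does not control Nordquist.
After the purchase, Dmitri's direct stake in Nordquist rises to 14% + 47% = 61%, and Amelia's stake falls to 14%.
Dmitri holds 61% of Nordquist, so Dmitri controls Nordquist.
Dmitri did not control Nordquist before and does after, so the clause is triggered.

Yes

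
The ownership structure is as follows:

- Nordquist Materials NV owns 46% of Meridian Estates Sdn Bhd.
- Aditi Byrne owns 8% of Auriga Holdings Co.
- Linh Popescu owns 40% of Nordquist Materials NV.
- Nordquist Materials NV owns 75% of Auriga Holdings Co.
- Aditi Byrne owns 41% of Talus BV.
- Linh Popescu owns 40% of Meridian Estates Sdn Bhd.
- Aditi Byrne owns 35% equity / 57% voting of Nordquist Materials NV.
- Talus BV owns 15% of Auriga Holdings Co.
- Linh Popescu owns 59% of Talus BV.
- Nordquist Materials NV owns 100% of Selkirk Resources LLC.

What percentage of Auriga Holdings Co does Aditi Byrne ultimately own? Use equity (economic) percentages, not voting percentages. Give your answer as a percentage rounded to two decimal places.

Aditi reaches Auriga along 3 paths.
Via Nordquist: 35% × 75% = 26.25%.
Via Talus: 41% × 15% = 6.15%.
Direct stake: 8% = 8%.
Total: 26.25% + 6.15% + 8% = 40.4%.
Rounded: 40.40%.

40.40%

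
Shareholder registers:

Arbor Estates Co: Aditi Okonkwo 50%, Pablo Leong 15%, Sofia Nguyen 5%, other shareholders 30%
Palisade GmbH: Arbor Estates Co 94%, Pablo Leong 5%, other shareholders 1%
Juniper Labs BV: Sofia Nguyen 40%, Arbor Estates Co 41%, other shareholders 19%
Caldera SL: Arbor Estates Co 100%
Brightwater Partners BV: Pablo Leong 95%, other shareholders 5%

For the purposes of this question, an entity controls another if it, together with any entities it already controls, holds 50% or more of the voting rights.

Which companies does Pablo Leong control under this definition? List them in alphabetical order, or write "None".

Pablo holds 95% of Brightwater, so Pablo controls Brightwater.
No other company's threshold is met.

Brightwater Partners BV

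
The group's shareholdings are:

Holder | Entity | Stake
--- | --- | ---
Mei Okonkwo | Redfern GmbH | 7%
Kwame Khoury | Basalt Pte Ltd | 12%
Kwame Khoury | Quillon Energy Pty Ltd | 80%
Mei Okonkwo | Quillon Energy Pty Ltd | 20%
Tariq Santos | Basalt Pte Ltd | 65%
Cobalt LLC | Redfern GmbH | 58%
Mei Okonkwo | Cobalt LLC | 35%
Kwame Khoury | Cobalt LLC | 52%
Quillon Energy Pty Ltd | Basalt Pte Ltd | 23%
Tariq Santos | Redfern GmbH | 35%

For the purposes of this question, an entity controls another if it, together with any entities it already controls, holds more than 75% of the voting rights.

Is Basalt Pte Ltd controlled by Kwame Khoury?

Kwame holds 80% of Quillon, so Kwame controls Quillon.
In Basalt, Kwame's side holds only 23% + 12% = 35%, not > 75%.
So Kwame does not control Basalt.

No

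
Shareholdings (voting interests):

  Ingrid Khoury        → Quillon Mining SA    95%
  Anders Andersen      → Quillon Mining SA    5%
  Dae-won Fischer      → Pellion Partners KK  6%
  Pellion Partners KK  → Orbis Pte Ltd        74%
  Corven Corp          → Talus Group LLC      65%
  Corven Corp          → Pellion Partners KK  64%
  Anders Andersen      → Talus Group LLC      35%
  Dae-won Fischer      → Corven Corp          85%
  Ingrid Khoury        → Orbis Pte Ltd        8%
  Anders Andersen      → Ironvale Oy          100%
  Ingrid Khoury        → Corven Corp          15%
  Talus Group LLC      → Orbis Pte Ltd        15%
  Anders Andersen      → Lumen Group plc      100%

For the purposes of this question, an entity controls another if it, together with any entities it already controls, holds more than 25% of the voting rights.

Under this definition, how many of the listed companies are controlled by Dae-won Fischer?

Dae-won holds 85% of Corven, so Dae-won controls Corven.
Corven holds 65% of Talus, so Dae-won controls Talus.
Dae-won and Corven together hold 6% + 64% = 70% of Pellion, so Dae-won controls Pellion.
Talus and Pellion together hold 15% + 74% = 89% of Orbis, so Dae-won controls Orbis.
No other company's threshold is met.
Dae-won controls 4 companies.

4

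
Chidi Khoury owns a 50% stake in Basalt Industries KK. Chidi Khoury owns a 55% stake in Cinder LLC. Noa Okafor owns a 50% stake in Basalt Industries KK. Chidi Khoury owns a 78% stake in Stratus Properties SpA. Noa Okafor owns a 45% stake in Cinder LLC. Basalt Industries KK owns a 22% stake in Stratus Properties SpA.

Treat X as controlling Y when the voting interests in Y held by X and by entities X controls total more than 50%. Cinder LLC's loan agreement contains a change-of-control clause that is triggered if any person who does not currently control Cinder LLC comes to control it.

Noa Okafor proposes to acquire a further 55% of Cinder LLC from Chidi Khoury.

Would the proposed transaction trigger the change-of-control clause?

The purchase adds only to Noa's holdings (Chidi's stake shrinks), so Noa is the only person who could newly come to control Cinder.
Noa's largest direct stake is 50% in Basalt, which does not meet the threshold, so Noa controls no company.
In Cinder, Noa's side holds only 45%, not > 50%.
So before the transaction, Noa does not control Cinder.
After the purchase, Noa's direct stake in Cinder rises to 45% + 55% = 100%, and Chidi's stake falls to 0%.
Noa holds 100% of Cinder, so Noa controls Cinder.
Noa did not control Cinder before and does after, so the clause is triggered.

Yes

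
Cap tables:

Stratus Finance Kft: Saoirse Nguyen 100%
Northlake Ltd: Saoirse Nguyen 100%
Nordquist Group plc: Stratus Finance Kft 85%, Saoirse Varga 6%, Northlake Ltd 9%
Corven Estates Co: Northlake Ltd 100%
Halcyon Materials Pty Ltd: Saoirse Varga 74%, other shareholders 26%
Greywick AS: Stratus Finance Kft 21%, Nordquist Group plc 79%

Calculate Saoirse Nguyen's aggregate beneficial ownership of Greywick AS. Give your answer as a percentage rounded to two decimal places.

Saoirse Nguyen reaches Greywick along 3 paths.
Via Stratus: 100% × 21% = 21%.
Via Stratus → Nordquist: 100% × 85% × 79% = 67.15%.
Via Northlake → Nordquist: 100% × 9% × 79% = 7.11%.
Total: 21% + 67.15% + 7.11% = 95.26%.

95.26%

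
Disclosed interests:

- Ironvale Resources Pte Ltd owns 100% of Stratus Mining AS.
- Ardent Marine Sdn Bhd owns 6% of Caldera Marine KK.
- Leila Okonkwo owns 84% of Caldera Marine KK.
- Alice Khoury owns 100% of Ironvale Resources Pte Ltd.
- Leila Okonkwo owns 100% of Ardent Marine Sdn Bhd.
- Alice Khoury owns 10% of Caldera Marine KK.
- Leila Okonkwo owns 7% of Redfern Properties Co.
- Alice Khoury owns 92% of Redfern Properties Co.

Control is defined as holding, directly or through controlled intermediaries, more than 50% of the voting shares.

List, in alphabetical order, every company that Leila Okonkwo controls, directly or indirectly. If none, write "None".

Ardent Marine Sdn Bhd, Caldera Marine KK

Leila holds 100% of Ardent, so Leila controls Ardent.
Leila and Ardent together hold 84% + 6% = 90% of Caldera, so Leila controls Caldera.
No other company's threshold is met.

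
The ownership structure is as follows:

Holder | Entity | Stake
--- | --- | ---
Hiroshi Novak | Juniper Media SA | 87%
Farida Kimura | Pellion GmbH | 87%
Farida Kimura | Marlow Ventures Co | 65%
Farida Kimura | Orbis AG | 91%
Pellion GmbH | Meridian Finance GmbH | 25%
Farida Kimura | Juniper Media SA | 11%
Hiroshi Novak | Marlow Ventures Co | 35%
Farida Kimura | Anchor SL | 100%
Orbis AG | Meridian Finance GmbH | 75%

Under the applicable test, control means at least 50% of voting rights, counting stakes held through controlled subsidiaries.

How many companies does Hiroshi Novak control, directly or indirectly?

1

Hiroshi holds 87% of Juniper, so Hiroshi controls Juniper.
No other company's threshold is met.
Hiroshi controls 1 company.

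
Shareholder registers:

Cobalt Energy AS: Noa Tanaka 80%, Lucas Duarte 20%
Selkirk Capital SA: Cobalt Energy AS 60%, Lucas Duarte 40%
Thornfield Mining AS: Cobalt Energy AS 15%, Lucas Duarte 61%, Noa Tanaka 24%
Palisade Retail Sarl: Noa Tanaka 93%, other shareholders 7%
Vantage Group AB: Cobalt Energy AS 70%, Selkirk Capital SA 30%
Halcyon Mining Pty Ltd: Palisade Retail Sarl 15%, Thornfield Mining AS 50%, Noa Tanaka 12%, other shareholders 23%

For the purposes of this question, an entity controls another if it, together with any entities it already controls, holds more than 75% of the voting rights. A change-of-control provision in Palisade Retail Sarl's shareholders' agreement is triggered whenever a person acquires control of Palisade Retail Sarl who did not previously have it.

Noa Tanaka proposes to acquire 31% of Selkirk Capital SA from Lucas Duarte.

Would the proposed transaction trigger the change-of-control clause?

No

The purchase adds only to Noa's holdings (Lucas's stake shrinks), so Noa is the only person who could newly come to control Palisade.
Noa holds 93% of Palisade, so Noa controls Palisade.
So Noa already controls Palisade before the transaction.
After the purchase, Noa holds 31% of Selkirk directly, and Lucas's stake falls to 9%.
Noa controlled Palisade already, so this is not a new person acquiring control; every other person's position is unchanged or reduced.
No new person acquires control, so the clause is not triggered.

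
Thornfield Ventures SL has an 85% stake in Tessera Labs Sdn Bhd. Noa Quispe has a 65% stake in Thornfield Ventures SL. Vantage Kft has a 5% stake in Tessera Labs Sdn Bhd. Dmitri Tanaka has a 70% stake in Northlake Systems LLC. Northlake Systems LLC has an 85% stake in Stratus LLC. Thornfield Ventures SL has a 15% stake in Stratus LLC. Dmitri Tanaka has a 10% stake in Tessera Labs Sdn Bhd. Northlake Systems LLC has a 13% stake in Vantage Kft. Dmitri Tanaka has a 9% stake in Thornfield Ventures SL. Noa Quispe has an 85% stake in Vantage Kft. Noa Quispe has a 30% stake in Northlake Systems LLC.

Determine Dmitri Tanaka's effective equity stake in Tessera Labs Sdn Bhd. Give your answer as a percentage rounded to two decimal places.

Dmitri reaches Tessera along 3 paths.
Via Thornfield: 9% × 85% = 7.65%.
Direct stake: 10% = 10%.
Via Northlake → Vantage: 70% × 13% × 5% = 0.455%.
Total: 7.65% + 10% + 0.455% = 18.105%.
Rounded: 18.11%.

18.11%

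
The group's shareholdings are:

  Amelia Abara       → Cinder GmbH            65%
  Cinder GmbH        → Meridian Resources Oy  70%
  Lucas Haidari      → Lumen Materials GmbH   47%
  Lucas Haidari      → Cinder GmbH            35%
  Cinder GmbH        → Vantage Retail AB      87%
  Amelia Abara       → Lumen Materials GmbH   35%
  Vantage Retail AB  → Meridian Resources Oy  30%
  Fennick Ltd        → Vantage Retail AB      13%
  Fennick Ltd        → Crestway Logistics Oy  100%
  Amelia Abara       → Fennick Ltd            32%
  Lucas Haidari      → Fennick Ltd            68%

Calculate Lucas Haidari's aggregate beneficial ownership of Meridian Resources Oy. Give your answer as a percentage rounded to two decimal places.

36.29%

Lucas reaches Meridian along 3 paths.
Via Cinder: 35% × 70% = 24.5%.
Via Fennick → Vantage: 68% × 13% × 30% = 2.652%.
Via Cinder → Vantage: 35% × 87% × 30% = 9.135%.
Total: 24.5% + 2.652% + 9.135% = 36.287%.
Rounded: 36.29%.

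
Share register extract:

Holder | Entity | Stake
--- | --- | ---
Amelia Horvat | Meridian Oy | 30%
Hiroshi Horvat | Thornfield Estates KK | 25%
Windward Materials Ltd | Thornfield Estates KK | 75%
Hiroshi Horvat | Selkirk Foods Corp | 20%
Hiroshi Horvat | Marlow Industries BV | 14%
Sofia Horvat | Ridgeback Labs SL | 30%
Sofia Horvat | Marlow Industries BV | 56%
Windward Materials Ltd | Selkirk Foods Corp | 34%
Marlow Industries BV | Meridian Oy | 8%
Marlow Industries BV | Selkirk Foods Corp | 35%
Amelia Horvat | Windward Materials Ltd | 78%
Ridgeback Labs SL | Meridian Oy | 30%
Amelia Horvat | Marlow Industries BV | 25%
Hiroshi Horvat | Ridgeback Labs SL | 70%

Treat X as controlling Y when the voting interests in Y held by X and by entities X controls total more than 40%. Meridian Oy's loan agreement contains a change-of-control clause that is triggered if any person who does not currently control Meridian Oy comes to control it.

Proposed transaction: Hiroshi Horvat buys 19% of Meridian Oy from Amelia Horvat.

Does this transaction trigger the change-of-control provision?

Yes

The purchase adds only to Hiroshi's holdings (Amelia's stake shrinks), so Hiroshi is the only person who could newly come to control Meridian.
Hiroshi holds 70% of Ridgeback, so Hiroshi controls Ridgeback.
In Meridian, Hiroshi's side holds only 30%, not > 40%.
So before the transaction, Hiroshi does not control Meridian.
After the purchase, Hiroshi holds 19% of Meridian directly, and Amelia's stake falls to 11%.
Ridgeback and Hiroshi together hold 30% + 19% = 49% of Meridian, so Hiroshi controls Meridian.
Hiroshi did not control Meridian before and does after, so the clause is triggered.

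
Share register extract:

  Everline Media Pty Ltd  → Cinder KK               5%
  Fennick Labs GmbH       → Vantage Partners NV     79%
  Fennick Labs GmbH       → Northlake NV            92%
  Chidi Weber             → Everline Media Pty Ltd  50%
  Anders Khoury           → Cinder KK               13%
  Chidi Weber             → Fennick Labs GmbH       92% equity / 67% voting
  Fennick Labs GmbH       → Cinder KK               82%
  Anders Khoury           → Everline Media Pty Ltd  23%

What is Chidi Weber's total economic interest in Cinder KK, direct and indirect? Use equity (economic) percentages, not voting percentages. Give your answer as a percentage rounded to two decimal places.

77.94%

Chidi reaches Cinder along 2 paths.
Via Fennick: 92% × 82% = 75.44%.
Via Everline: 50% × 5% = 2.5%.
Total: 75.44% + 2.5% = 77.94%.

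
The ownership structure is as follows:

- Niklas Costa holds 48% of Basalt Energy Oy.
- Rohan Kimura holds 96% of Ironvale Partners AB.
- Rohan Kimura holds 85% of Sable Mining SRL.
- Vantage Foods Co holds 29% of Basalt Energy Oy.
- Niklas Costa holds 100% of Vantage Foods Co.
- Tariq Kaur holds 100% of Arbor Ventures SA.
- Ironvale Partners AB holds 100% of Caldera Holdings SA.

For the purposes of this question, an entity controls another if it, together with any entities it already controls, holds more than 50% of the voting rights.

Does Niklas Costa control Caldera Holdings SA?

No

Niklas holds 100% of Vantage, so Niklas controls Vantage.
Niklas and Vantage together hold 48% + 29% = 77% of Basalt, so Niklas controls Basalt.
Neither Niklas nor any entity Niklas controls holds any voting interest in Caldera.
So Niklas does not control Caldera.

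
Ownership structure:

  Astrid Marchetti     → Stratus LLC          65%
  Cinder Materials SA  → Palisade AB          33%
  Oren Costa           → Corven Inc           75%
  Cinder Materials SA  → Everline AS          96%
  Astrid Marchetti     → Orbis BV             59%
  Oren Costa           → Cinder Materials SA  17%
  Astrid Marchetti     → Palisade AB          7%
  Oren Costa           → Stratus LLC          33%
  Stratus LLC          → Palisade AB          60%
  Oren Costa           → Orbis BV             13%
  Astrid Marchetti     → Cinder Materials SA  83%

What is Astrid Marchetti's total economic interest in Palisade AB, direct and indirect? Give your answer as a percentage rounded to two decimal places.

Astrid reaches Palisade along 3 paths.
Via Cinder: 83% × 33% = 27.39%.
Direct stake: 7% = 7%.
Via Stratus: 65% × 60% = 39%.
Total: 27.39% + 7% + 39% = 73.39%.

73.39%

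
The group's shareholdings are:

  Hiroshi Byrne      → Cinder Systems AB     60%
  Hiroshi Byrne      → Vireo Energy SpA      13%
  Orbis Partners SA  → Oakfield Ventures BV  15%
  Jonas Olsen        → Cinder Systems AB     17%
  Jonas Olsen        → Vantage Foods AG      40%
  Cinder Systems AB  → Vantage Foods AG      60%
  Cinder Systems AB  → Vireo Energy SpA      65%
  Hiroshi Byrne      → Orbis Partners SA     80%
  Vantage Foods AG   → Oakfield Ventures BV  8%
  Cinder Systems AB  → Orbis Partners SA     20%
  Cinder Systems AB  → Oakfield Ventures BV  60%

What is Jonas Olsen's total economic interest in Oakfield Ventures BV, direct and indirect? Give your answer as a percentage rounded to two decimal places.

14.73%

Jonas reaches Oakfield along 4 paths.
Via Cinder: 17% × 60% = 10.2%.
Via Cinder → Orbis: 17% × 20% × 15% = 0.51%.
Via Vantage: 40% × 8% = 3.2%.
Via Cinder → Vantage: 17% × 60% × 8% = 0.816%.
Total: 10.2% + 0.51% + 3.2% + 0.816% = 14.726%.
Rounded: 14.73%.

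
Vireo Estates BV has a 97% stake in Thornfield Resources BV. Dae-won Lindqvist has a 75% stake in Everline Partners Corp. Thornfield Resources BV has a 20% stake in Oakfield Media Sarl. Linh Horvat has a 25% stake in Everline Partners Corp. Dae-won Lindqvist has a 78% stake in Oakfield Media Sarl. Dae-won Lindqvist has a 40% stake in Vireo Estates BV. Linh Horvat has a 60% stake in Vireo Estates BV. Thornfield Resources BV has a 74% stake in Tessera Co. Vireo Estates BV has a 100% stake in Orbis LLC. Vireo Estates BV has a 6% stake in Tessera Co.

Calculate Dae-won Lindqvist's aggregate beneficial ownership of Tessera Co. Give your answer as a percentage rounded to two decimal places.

31.11%

Dae-won reaches Tessera along 2 paths.
Via Vireo → Thornfield: 40% × 97% × 74% = 28.712%.
Via Vireo: 40% × 6% = 2.4%.
Total: 28.712% + 2.4% = 31.112%.
Rounded: 31.11%.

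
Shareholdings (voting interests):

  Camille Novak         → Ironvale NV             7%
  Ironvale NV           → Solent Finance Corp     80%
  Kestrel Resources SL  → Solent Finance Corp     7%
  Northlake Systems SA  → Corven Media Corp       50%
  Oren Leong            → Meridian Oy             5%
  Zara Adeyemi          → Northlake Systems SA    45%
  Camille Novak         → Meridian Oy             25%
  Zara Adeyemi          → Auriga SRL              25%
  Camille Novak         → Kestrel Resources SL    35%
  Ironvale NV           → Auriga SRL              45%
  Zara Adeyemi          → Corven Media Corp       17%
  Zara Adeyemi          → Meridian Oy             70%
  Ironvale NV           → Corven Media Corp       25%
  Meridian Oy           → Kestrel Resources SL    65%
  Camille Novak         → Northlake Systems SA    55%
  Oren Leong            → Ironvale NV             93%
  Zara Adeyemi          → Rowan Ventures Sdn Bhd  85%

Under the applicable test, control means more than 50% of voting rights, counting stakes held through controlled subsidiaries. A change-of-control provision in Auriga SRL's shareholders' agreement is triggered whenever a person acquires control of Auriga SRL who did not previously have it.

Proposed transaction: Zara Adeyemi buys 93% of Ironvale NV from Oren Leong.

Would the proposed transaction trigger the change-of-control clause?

The purchase adds only to Zara's holdings (Oren's stake shrinks), so Zara is the only person who could newly come to control Auriga.
Zara holds 70% of Meridian, so Zara controls Meridian.
Meridian holds 65% of Kestrel, so Zara controls Kestrel.
Zara holds 85% of Rowan, so Zara controls Rowan.
In Auriga, Zara's side holds only 25%, not > 50%.
So before the transaction, Zara does not control Auriga.
After the purchase, Zara holds 93% of Ironvale directly, and Oren's stake falls to 0%.
Zara holds 93% of Ironvale, so Zara controls Ironvale.
Ironvale and Zara together hold 45% + 25% = 70% of Auriga, so Zara controls Auriga.
Zara did not control Auriga before and does after, so the clause is triggered.

Yes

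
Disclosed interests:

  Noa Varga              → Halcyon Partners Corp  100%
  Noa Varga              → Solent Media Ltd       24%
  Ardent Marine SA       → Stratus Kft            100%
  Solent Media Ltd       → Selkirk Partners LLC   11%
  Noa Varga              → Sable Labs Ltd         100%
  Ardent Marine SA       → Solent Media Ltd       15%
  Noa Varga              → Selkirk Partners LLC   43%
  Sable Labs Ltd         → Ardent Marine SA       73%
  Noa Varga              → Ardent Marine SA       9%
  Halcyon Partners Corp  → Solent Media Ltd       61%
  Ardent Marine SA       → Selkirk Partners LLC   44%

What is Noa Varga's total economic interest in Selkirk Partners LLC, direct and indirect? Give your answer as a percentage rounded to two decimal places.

89.78%

Noa reaches Selkirk along 7 paths.
Direct stake: 43% = 43%.
Via Solent: 24% × 11% = 2.64%.
Via Ardent → Solent: 9% × 15% × 11% = 0.1485%.
Via Sable → Ardent → Solent: 100% × 73% × 15% × 11% = 1.2045%.
Via Halcyon → Solent: 100% × 61% × 11% = 6.71%.
Via Ardent: 9% × 44% = 3.96%.
Via Sable → Ardent: 100% × 73% × 44% = 32.12%.
Total: 43% + 2.64% + 0.1485% + 1.2045% + 6.71% + 3.96% + 32.12% = 89.783%.
Rounded: 89.78%.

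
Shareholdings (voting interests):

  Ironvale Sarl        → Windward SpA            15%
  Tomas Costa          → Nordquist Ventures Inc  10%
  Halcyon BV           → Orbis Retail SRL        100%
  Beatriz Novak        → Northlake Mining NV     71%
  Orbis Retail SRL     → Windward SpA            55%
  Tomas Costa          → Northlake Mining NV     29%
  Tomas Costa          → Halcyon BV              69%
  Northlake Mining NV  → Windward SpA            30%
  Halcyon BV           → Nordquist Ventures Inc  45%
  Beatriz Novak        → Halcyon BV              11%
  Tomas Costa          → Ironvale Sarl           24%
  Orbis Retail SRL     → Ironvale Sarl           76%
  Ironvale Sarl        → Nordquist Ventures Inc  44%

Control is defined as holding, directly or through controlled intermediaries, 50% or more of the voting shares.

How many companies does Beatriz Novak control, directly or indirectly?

Beatriz holds 71% of Northlake, so Beatriz controls Northlake.
No other company's threshold is met.
Beatriz controls 1 company.

1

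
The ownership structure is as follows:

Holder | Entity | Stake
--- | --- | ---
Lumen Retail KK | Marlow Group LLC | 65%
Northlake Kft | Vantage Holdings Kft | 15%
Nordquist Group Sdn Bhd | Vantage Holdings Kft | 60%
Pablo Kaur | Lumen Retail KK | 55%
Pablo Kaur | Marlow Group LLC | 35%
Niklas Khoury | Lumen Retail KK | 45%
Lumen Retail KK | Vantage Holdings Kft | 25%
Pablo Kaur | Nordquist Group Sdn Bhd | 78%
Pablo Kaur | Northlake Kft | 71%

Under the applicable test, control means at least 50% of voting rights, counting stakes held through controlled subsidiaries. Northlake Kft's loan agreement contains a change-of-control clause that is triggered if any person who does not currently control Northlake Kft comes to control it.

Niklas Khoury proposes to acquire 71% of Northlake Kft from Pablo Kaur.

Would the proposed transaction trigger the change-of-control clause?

The purchase adds only to Niklas's holdings (Pablo's stake shrinks), so Niklas is the only person who could newly come to control Northlake.
Niklas's largest direct stake is 45% in Lumen, which does not meet the threshold, so Niklas controls no company.
Neither Niklas nor any entity Niklas controls holds any voting interest in Northlake.
So before the transaction, Niklas does not control Northlake.
After the purchase, Niklas holds 71% of Northlake directly, and Pablo's stake falls to 0%.
Niklas holds 71% of Northlake, so Niklas controls Northlake.
Niklas did not control Northlake before and does after, so the clause is triggered.

Yes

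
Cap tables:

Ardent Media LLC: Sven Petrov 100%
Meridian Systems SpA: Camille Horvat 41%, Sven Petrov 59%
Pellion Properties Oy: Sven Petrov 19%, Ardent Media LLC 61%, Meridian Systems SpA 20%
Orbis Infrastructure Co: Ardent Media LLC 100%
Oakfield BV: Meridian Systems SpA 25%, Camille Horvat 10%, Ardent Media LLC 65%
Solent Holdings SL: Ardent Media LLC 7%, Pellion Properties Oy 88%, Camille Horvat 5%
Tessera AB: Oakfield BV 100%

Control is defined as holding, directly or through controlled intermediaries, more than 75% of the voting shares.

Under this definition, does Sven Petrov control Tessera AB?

No

Sven holds 100% of Ardent, so Sven controls Ardent.
Sven and Ardent together hold 19% + 61% = 80% of Pellion, so Sven controls Pellion.
Ardent holds 100% of Orbis, so Sven controls Orbis.
Ardent and Pellion together hold 7% + 88% = 95% of Solent, so Sven controls Solent.
Neither Sven nor any entity Sven controls holds any voting interest in Tessera.
So Sven does not control Tessera.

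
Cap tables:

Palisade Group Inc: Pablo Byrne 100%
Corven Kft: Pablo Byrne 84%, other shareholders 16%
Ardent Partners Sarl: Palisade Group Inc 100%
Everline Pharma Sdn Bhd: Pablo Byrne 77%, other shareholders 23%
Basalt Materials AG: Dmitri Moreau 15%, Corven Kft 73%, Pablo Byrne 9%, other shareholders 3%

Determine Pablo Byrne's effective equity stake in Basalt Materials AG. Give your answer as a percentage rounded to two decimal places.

70.32%

Pablo reaches Basalt along 2 paths.
Via Corven: 84% × 73% = 61.32%.
Direct stake: 9% = 9%.
Total: 61.32% + 9% = 70.32%.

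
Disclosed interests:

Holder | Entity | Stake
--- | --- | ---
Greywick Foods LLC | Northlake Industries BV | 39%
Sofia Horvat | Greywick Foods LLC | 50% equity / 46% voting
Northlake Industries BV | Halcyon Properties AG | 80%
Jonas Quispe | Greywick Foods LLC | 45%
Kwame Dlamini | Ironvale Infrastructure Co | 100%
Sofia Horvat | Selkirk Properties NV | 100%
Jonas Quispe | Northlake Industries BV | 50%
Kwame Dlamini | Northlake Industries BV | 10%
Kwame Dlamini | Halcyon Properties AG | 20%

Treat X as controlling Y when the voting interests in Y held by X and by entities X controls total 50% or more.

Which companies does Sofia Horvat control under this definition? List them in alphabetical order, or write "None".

Sofia holds 100% of Selkirk, so Sofia controls Selkirk.
No other company's threshold is met.

Selkirk Properties NV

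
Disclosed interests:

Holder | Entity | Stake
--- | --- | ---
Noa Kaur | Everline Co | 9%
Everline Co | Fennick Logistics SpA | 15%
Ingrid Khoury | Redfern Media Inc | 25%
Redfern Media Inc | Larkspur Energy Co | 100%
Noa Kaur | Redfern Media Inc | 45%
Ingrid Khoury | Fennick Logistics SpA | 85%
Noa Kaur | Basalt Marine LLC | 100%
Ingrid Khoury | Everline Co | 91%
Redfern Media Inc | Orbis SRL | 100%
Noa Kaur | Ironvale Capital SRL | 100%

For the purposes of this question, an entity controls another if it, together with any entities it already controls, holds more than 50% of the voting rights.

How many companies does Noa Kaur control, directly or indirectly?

Noa holds 100% of Basalt, so Noa controls Basalt.
Noa holds 100% of Ironvale, so Noa controls Ironvale.
No other company's threshold is met.
Noa controls 2 companies.

2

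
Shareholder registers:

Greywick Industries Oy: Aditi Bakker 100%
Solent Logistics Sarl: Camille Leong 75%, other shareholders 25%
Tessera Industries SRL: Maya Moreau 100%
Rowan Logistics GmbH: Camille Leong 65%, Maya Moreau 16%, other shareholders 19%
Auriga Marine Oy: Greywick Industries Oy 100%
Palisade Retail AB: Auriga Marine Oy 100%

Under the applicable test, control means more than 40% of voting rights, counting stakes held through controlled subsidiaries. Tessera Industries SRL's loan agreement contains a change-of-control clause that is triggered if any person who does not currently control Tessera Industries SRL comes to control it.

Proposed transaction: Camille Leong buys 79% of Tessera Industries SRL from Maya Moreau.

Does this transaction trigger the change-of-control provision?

Yes

The purchase adds only to Camille's holdings (Maya's stake shrinks), so Camille is the only person who could newly come to control Tessera.
Camille holds 75% of Solent, so Camille controls Solent.
Camille holds 65% of Rowan, so Camille controls Rowan.
Neither Camille nor any entity Camille controls holds any voting interest in Tessera.
So before the transaction, Camille does not control Tessera.
After the purchase, Camille holds 79% of Tessera directly, and Maya's stake falls to 21%.
Camille holds 79% of Tessera, so Camille controls Tessera.
Camille did not control Tessera before and does after, so the clause is triggered.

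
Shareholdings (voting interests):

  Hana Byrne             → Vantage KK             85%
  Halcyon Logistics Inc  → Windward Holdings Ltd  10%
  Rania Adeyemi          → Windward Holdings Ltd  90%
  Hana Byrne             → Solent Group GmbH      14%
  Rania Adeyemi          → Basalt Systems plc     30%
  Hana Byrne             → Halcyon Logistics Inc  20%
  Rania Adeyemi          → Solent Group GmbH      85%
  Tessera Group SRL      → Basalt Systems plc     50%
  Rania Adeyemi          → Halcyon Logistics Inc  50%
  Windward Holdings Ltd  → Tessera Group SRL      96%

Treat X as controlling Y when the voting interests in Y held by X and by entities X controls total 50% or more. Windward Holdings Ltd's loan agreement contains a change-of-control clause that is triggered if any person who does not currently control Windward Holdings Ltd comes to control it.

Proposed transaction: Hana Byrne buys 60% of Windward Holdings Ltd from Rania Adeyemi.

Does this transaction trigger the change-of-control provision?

The purchase adds only to Hana's holdings (Rania's stake shrinks), so Hana is the only person who could newly come to control Windward.
Hana holds 85% of Vantage, so Hana controls Vantage.
Neither Hana nor any entity Hana controls holds any voting interest in Windward.
So before the transaction, Hana does not control Windward.
After the purchase, Hana holds 60% of Windward directly, and Rania's stake falls to 30%.
Hana holds 60% of Windward, so Hana controls Windward.
Hana did not control Windward before and does after, so the clause is triggered.

Yes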